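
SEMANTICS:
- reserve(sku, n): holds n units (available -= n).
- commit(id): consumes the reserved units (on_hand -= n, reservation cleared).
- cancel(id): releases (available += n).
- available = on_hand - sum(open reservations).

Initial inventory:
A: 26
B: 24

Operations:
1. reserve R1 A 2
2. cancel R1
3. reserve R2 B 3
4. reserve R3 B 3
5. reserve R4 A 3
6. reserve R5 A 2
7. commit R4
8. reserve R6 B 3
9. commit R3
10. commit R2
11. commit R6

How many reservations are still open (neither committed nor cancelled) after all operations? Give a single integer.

Answer: 1

Derivation:
Step 1: reserve R1 A 2 -> on_hand[A=26 B=24] avail[A=24 B=24] open={R1}
Step 2: cancel R1 -> on_hand[A=26 B=24] avail[A=26 B=24] open={}
Step 3: reserve R2 B 3 -> on_hand[A=26 B=24] avail[A=26 B=21] open={R2}
Step 4: reserve R3 B 3 -> on_hand[A=26 B=24] avail[A=26 B=18] open={R2,R3}
Step 5: reserve R4 A 3 -> on_hand[A=26 B=24] avail[A=23 B=18] open={R2,R3,R4}
Step 6: reserve R5 A 2 -> on_hand[A=26 B=24] avail[A=21 B=18] open={R2,R3,R4,R5}
Step 7: commit R4 -> on_hand[A=23 B=24] avail[A=21 B=18] open={R2,R3,R5}
Step 8: reserve R6 B 3 -> on_hand[A=23 B=24] avail[A=21 B=15] open={R2,R3,R5,R6}
Step 9: commit R3 -> on_hand[A=23 B=21] avail[A=21 B=15] open={R2,R5,R6}
Step 10: commit R2 -> on_hand[A=23 B=18] avail[A=21 B=15] open={R5,R6}
Step 11: commit R6 -> on_hand[A=23 B=15] avail[A=21 B=15] open={R5}
Open reservations: ['R5'] -> 1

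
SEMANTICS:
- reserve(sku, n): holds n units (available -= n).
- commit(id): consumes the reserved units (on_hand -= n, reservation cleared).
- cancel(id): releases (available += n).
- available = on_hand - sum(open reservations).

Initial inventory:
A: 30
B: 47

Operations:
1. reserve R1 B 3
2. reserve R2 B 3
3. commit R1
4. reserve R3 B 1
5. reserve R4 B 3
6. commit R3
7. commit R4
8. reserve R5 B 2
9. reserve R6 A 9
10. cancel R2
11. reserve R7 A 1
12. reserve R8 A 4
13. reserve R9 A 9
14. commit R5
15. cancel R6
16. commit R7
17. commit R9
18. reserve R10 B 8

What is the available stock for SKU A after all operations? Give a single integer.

Step 1: reserve R1 B 3 -> on_hand[A=30 B=47] avail[A=30 B=44] open={R1}
Step 2: reserve R2 B 3 -> on_hand[A=30 B=47] avail[A=30 B=41] open={R1,R2}
Step 3: commit R1 -> on_hand[A=30 B=44] avail[A=30 B=41] open={R2}
Step 4: reserve R3 B 1 -> on_hand[A=30 B=44] avail[A=30 B=40] open={R2,R3}
Step 5: reserve R4 B 3 -> on_hand[A=30 B=44] avail[A=30 B=37] open={R2,R3,R4}
Step 6: commit R3 -> on_hand[A=30 B=43] avail[A=30 B=37] open={R2,R4}
Step 7: commit R4 -> on_hand[A=30 B=40] avail[A=30 B=37] open={R2}
Step 8: reserve R5 B 2 -> on_hand[A=30 B=40] avail[A=30 B=35] open={R2,R5}
Step 9: reserve R6 A 9 -> on_hand[A=30 B=40] avail[A=21 B=35] open={R2,R5,R6}
Step 10: cancel R2 -> on_hand[A=30 B=40] avail[A=21 B=38] open={R5,R6}
Step 11: reserve R7 A 1 -> on_hand[A=30 B=40] avail[A=20 B=38] open={R5,R6,R7}
Step 12: reserve R8 A 4 -> on_hand[A=30 B=40] avail[A=16 B=38] open={R5,R6,R7,R8}
Step 13: reserve R9 A 9 -> on_hand[A=30 B=40] avail[A=7 B=38] open={R5,R6,R7,R8,R9}
Step 14: commit R5 -> on_hand[A=30 B=38] avail[A=7 B=38] open={R6,R7,R8,R9}
Step 15: cancel R6 -> on_hand[A=30 B=38] avail[A=16 B=38] open={R7,R8,R9}
Step 16: commit R7 -> on_hand[A=29 B=38] avail[A=16 B=38] open={R8,R9}
Step 17: commit R9 -> on_hand[A=20 B=38] avail[A=16 B=38] open={R8}
Step 18: reserve R10 B 8 -> on_hand[A=20 B=38] avail[A=16 B=30] open={R10,R8}
Final available[A] = 16

Answer: 16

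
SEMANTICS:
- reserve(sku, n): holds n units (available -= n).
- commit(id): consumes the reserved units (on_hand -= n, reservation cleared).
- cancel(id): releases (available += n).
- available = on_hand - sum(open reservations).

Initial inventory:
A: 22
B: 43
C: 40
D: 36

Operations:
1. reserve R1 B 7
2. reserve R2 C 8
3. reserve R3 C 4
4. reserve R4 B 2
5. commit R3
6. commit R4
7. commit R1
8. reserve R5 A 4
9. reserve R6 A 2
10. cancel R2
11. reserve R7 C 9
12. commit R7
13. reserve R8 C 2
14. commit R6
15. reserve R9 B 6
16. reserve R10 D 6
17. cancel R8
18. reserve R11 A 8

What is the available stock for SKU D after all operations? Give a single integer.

Answer: 30

Derivation:
Step 1: reserve R1 B 7 -> on_hand[A=22 B=43 C=40 D=36] avail[A=22 B=36 C=40 D=36] open={R1}
Step 2: reserve R2 C 8 -> on_hand[A=22 B=43 C=40 D=36] avail[A=22 B=36 C=32 D=36] open={R1,R2}
Step 3: reserve R3 C 4 -> on_hand[A=22 B=43 C=40 D=36] avail[A=22 B=36 C=28 D=36] open={R1,R2,R3}
Step 4: reserve R4 B 2 -> on_hand[A=22 B=43 C=40 D=36] avail[A=22 B=34 C=28 D=36] open={R1,R2,R3,R4}
Step 5: commit R3 -> on_hand[A=22 B=43 C=36 D=36] avail[A=22 B=34 C=28 D=36] open={R1,R2,R4}
Step 6: commit R4 -> on_hand[A=22 B=41 C=36 D=36] avail[A=22 B=34 C=28 D=36] open={R1,R2}
Step 7: commit R1 -> on_hand[A=22 B=34 C=36 D=36] avail[A=22 B=34 C=28 D=36] open={R2}
Step 8: reserve R5 A 4 -> on_hand[A=22 B=34 C=36 D=36] avail[A=18 B=34 C=28 D=36] open={R2,R5}
Step 9: reserve R6 A 2 -> on_hand[A=22 B=34 C=36 D=36] avail[A=16 B=34 C=28 D=36] open={R2,R5,R6}
Step 10: cancel R2 -> on_hand[A=22 B=34 C=36 D=36] avail[A=16 B=34 C=36 D=36] open={R5,R6}
Step 11: reserve R7 C 9 -> on_hand[A=22 B=34 C=36 D=36] avail[A=16 B=34 C=27 D=36] open={R5,R6,R7}
Step 12: commit R7 -> on_hand[A=22 B=34 C=27 D=36] avail[A=16 B=34 C=27 D=36] open={R5,R6}
Step 13: reserve R8 C 2 -> on_hand[A=22 B=34 C=27 D=36] avail[A=16 B=34 C=25 D=36] open={R5,R6,R8}
Step 14: commit R6 -> on_hand[A=20 B=34 C=27 D=36] avail[A=16 B=34 C=25 D=36] open={R5,R8}
Step 15: reserve R9 B 6 -> on_hand[A=20 B=34 C=27 D=36] avail[A=16 B=28 C=25 D=36] open={R5,R8,R9}
Step 16: reserve R10 D 6 -> on_hand[A=20 B=34 C=27 D=36] avail[A=16 B=28 C=25 D=30] open={R10,R5,R8,R9}
Step 17: cancel R8 -> on_hand[A=20 B=34 C=27 D=36] avail[A=16 B=28 C=27 D=30] open={R10,R5,R9}
Step 18: reserve R11 A 8 -> on_hand[A=20 B=34 C=27 D=36] avail[A=8 B=28 C=27 D=30] open={R10,R11,R5,R9}
Final available[D] = 30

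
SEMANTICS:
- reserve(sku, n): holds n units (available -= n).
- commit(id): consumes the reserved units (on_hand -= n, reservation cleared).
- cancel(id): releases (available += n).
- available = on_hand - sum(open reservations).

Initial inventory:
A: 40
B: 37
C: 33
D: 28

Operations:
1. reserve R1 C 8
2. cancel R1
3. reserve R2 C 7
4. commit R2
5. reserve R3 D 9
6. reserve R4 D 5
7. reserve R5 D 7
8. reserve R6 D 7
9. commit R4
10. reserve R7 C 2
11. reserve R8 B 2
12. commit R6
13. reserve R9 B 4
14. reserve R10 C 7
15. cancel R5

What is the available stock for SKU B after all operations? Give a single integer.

Answer: 31

Derivation:
Step 1: reserve R1 C 8 -> on_hand[A=40 B=37 C=33 D=28] avail[A=40 B=37 C=25 D=28] open={R1}
Step 2: cancel R1 -> on_hand[A=40 B=37 C=33 D=28] avail[A=40 B=37 C=33 D=28] open={}
Step 3: reserve R2 C 7 -> on_hand[A=40 B=37 C=33 D=28] avail[A=40 B=37 C=26 D=28] open={R2}
Step 4: commit R2 -> on_hand[A=40 B=37 C=26 D=28] avail[A=40 B=37 C=26 D=28] open={}
Step 5: reserve R3 D 9 -> on_hand[A=40 B=37 C=26 D=28] avail[A=40 B=37 C=26 D=19] open={R3}
Step 6: reserve R4 D 5 -> on_hand[A=40 B=37 C=26 D=28] avail[A=40 B=37 C=26 D=14] open={R3,R4}
Step 7: reserve R5 D 7 -> on_hand[A=40 B=37 C=26 D=28] avail[A=40 B=37 C=26 D=7] open={R3,R4,R5}
Step 8: reserve R6 D 7 -> on_hand[A=40 B=37 C=26 D=28] avail[A=40 B=37 C=26 D=0] open={R3,R4,R5,R6}
Step 9: commit R4 -> on_hand[A=40 B=37 C=26 D=23] avail[A=40 B=37 C=26 D=0] open={R3,R5,R6}
Step 10: reserve R7 C 2 -> on_hand[A=40 B=37 C=26 D=23] avail[A=40 B=37 C=24 D=0] open={R3,R5,R6,R7}
Step 11: reserve R8 B 2 -> on_hand[A=40 B=37 C=26 D=23] avail[A=40 B=35 C=24 D=0] open={R3,R5,R6,R7,R8}
Step 12: commit R6 -> on_hand[A=40 B=37 C=26 D=16] avail[A=40 B=35 C=24 D=0] open={R3,R5,R7,R8}
Step 13: reserve R9 B 4 -> on_hand[A=40 B=37 C=26 D=16] avail[A=40 B=31 C=24 D=0] open={R3,R5,R7,R8,R9}
Step 14: reserve R10 C 7 -> on_hand[A=40 B=37 C=26 D=16] avail[A=40 B=31 C=17 D=0] open={R10,R3,R5,R7,R8,R9}
Step 15: cancel R5 -> on_hand[A=40 B=37 C=26 D=16] avail[A=40 B=31 C=17 D=7] open={R10,R3,R7,R8,R9}
Final available[B] = 31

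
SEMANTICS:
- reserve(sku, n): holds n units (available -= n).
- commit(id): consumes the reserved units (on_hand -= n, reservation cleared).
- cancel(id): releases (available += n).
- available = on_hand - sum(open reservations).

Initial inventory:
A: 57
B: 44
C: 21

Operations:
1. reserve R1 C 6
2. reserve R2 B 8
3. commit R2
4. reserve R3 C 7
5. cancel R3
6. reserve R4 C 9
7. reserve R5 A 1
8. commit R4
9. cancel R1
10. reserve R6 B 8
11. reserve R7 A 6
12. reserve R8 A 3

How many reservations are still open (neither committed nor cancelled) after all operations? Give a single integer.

Step 1: reserve R1 C 6 -> on_hand[A=57 B=44 C=21] avail[A=57 B=44 C=15] open={R1}
Step 2: reserve R2 B 8 -> on_hand[A=57 B=44 C=21] avail[A=57 B=36 C=15] open={R1,R2}
Step 3: commit R2 -> on_hand[A=57 B=36 C=21] avail[A=57 B=36 C=15] open={R1}
Step 4: reserve R3 C 7 -> on_hand[A=57 B=36 C=21] avail[A=57 B=36 C=8] open={R1,R3}
Step 5: cancel R3 -> on_hand[A=57 B=36 C=21] avail[A=57 B=36 C=15] open={R1}
Step 6: reserve R4 C 9 -> on_hand[A=57 B=36 C=21] avail[A=57 B=36 C=6] open={R1,R4}
Step 7: reserve R5 A 1 -> on_hand[A=57 B=36 C=21] avail[A=56 B=36 C=6] open={R1,R4,R5}
Step 8: commit R4 -> on_hand[A=57 B=36 C=12] avail[A=56 B=36 C=6] open={R1,R5}
Step 9: cancel R1 -> on_hand[A=57 B=36 C=12] avail[A=56 B=36 C=12] open={R5}
Step 10: reserve R6 B 8 -> on_hand[A=57 B=36 C=12] avail[A=56 B=28 C=12] open={R5,R6}
Step 11: reserve R7 A 6 -> on_hand[A=57 B=36 C=12] avail[A=50 B=28 C=12] open={R5,R6,R7}
Step 12: reserve R8 A 3 -> on_hand[A=57 B=36 C=12] avail[A=47 B=28 C=12] open={R5,R6,R7,R8}
Open reservations: ['R5', 'R6', 'R7', 'R8'] -> 4

Answer: 4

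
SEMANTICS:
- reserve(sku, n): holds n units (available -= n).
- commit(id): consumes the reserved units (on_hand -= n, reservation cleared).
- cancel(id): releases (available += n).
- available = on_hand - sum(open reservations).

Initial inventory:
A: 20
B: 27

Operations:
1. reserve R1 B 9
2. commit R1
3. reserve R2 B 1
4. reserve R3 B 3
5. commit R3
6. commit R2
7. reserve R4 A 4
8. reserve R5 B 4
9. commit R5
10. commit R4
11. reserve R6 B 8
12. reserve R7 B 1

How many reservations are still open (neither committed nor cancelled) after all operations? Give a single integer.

Answer: 2

Derivation:
Step 1: reserve R1 B 9 -> on_hand[A=20 B=27] avail[A=20 B=18] open={R1}
Step 2: commit R1 -> on_hand[A=20 B=18] avail[A=20 B=18] open={}
Step 3: reserve R2 B 1 -> on_hand[A=20 B=18] avail[A=20 B=17] open={R2}
Step 4: reserve R3 B 3 -> on_hand[A=20 B=18] avail[A=20 B=14] open={R2,R3}
Step 5: commit R3 -> on_hand[A=20 B=15] avail[A=20 B=14] open={R2}
Step 6: commit R2 -> on_hand[A=20 B=14] avail[A=20 B=14] open={}
Step 7: reserve R4 A 4 -> on_hand[A=20 B=14] avail[A=16 B=14] open={R4}
Step 8: reserve R5 B 4 -> on_hand[A=20 B=14] avail[A=16 B=10] open={R4,R5}
Step 9: commit R5 -> on_hand[A=20 B=10] avail[A=16 B=10] open={R4}
Step 10: commit R4 -> on_hand[A=16 B=10] avail[A=16 B=10] open={}
Step 11: reserve R6 B 8 -> on_hand[A=16 B=10] avail[A=16 B=2] open={R6}
Step 12: reserve R7 B 1 -> on_hand[A=16 B=10] avail[A=16 B=1] open={R6,R7}
Open reservations: ['R6', 'R7'] -> 2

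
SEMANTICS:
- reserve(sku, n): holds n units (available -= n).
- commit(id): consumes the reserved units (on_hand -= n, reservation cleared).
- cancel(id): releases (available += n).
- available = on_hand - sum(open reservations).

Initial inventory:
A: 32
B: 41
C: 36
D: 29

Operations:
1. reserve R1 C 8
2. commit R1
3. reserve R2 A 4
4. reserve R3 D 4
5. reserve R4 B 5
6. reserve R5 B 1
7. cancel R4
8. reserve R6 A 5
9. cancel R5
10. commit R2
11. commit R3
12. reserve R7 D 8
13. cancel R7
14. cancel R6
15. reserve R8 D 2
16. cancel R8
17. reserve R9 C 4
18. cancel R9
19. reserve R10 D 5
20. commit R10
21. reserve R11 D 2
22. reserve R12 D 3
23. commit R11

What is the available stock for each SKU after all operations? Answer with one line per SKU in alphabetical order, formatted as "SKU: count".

Step 1: reserve R1 C 8 -> on_hand[A=32 B=41 C=36 D=29] avail[A=32 B=41 C=28 D=29] open={R1}
Step 2: commit R1 -> on_hand[A=32 B=41 C=28 D=29] avail[A=32 B=41 C=28 D=29] open={}
Step 3: reserve R2 A 4 -> on_hand[A=32 B=41 C=28 D=29] avail[A=28 B=41 C=28 D=29] open={R2}
Step 4: reserve R3 D 4 -> on_hand[A=32 B=41 C=28 D=29] avail[A=28 B=41 C=28 D=25] open={R2,R3}
Step 5: reserve R4 B 5 -> on_hand[A=32 B=41 C=28 D=29] avail[A=28 B=36 C=28 D=25] open={R2,R3,R4}
Step 6: reserve R5 B 1 -> on_hand[A=32 B=41 C=28 D=29] avail[A=28 B=35 C=28 D=25] open={R2,R3,R4,R5}
Step 7: cancel R4 -> on_hand[A=32 B=41 C=28 D=29] avail[A=28 B=40 C=28 D=25] open={R2,R3,R5}
Step 8: reserve R6 A 5 -> on_hand[A=32 B=41 C=28 D=29] avail[A=23 B=40 C=28 D=25] open={R2,R3,R5,R6}
Step 9: cancel R5 -> on_hand[A=32 B=41 C=28 D=29] avail[A=23 B=41 C=28 D=25] open={R2,R3,R6}
Step 10: commit R2 -> on_hand[A=28 B=41 C=28 D=29] avail[A=23 B=41 C=28 D=25] open={R3,R6}
Step 11: commit R3 -> on_hand[A=28 B=41 C=28 D=25] avail[A=23 B=41 C=28 D=25] open={R6}
Step 12: reserve R7 D 8 -> on_hand[A=28 B=41 C=28 D=25] avail[A=23 B=41 C=28 D=17] open={R6,R7}
Step 13: cancel R7 -> on_hand[A=28 B=41 C=28 D=25] avail[A=23 B=41 C=28 D=25] open={R6}
Step 14: cancel R6 -> on_hand[A=28 B=41 C=28 D=25] avail[A=28 B=41 C=28 D=25] open={}
Step 15: reserve R8 D 2 -> on_hand[A=28 B=41 C=28 D=25] avail[A=28 B=41 C=28 D=23] open={R8}
Step 16: cancel R8 -> on_hand[A=28 B=41 C=28 D=25] avail[A=28 B=41 C=28 D=25] open={}
Step 17: reserve R9 C 4 -> on_hand[A=28 B=41 C=28 D=25] avail[A=28 B=41 C=24 D=25] open={R9}
Step 18: cancel R9 -> on_hand[A=28 B=41 C=28 D=25] avail[A=28 B=41 C=28 D=25] open={}
Step 19: reserve R10 D 5 -> on_hand[A=28 B=41 C=28 D=25] avail[A=28 B=41 C=28 D=20] open={R10}
Step 20: commit R10 -> on_hand[A=28 B=41 C=28 D=20] avail[A=28 B=41 C=28 D=20] open={}
Step 21: reserve R11 D 2 -> on_hand[A=28 B=41 C=28 D=20] avail[A=28 B=41 C=28 D=18] open={R11}
Step 22: reserve R12 D 3 -> on_hand[A=28 B=41 C=28 D=20] avail[A=28 B=41 C=28 D=15] open={R11,R12}
Step 23: commit R11 -> on_hand[A=28 B=41 C=28 D=18] avail[A=28 B=41 C=28 D=15] open={R12}

Answer: A: 28
B: 41
C: 28
D: 15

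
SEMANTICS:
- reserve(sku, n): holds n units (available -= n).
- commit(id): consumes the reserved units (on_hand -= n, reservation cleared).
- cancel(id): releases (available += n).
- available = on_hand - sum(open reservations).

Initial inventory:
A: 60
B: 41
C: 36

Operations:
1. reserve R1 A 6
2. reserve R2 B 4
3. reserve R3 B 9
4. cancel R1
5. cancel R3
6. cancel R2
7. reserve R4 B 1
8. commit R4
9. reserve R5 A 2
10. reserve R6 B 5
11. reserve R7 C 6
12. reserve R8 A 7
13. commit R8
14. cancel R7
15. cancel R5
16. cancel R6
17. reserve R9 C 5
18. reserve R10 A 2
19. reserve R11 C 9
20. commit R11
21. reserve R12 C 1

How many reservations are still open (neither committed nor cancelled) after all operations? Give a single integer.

Answer: 3

Derivation:
Step 1: reserve R1 A 6 -> on_hand[A=60 B=41 C=36] avail[A=54 B=41 C=36] open={R1}
Step 2: reserve R2 B 4 -> on_hand[A=60 B=41 C=36] avail[A=54 B=37 C=36] open={R1,R2}
Step 3: reserve R3 B 9 -> on_hand[A=60 B=41 C=36] avail[A=54 B=28 C=36] open={R1,R2,R3}
Step 4: cancel R1 -> on_hand[A=60 B=41 C=36] avail[A=60 B=28 C=36] open={R2,R3}
Step 5: cancel R3 -> on_hand[A=60 B=41 C=36] avail[A=60 B=37 C=36] open={R2}
Step 6: cancel R2 -> on_hand[A=60 B=41 C=36] avail[A=60 B=41 C=36] open={}
Step 7: reserve R4 B 1 -> on_hand[A=60 B=41 C=36] avail[A=60 B=40 C=36] open={R4}
Step 8: commit R4 -> on_hand[A=60 B=40 C=36] avail[A=60 B=40 C=36] open={}
Step 9: reserve R5 A 2 -> on_hand[A=60 B=40 C=36] avail[A=58 B=40 C=36] open={R5}
Step 10: reserve R6 B 5 -> on_hand[A=60 B=40 C=36] avail[A=58 B=35 C=36] open={R5,R6}
Step 11: reserve R7 C 6 -> on_hand[A=60 B=40 C=36] avail[A=58 B=35 C=30] open={R5,R6,R7}
Step 12: reserve R8 A 7 -> on_hand[A=60 B=40 C=36] avail[A=51 B=35 C=30] open={R5,R6,R7,R8}
Step 13: commit R8 -> on_hand[A=53 B=40 C=36] avail[A=51 B=35 C=30] open={R5,R6,R7}
Step 14: cancel R7 -> on_hand[A=53 B=40 C=36] avail[A=51 B=35 C=36] open={R5,R6}
Step 15: cancel R5 -> on_hand[A=53 B=40 C=36] avail[A=53 B=35 C=36] open={R6}
Step 16: cancel R6 -> on_hand[A=53 B=40 C=36] avail[A=53 B=40 C=36] open={}
Step 17: reserve R9 C 5 -> on_hand[A=53 B=40 C=36] avail[A=53 B=40 C=31] open={R9}
Step 18: reserve R10 A 2 -> on_hand[A=53 B=40 C=36] avail[A=51 B=40 C=31] open={R10,R9}
Step 19: reserve R11 C 9 -> on_hand[A=53 B=40 C=36] avail[A=51 B=40 C=22] open={R10,R11,R9}
Step 20: commit R11 -> on_hand[A=53 B=40 C=27] avail[A=51 B=40 C=22] open={R10,R9}
Step 21: reserve R12 C 1 -> on_hand[A=53 B=40 C=27] avail[A=51 B=40 C=21] open={R10,R12,R9}
Open reservations: ['R10', 'R12', 'R9'] -> 3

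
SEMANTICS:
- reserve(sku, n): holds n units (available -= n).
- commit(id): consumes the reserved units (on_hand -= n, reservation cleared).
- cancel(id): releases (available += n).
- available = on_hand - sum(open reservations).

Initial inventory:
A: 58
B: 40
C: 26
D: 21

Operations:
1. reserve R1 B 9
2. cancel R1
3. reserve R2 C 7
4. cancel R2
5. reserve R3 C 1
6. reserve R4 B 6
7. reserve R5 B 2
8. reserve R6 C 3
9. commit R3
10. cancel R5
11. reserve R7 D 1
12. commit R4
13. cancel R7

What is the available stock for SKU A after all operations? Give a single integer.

Answer: 58

Derivation:
Step 1: reserve R1 B 9 -> on_hand[A=58 B=40 C=26 D=21] avail[A=58 B=31 C=26 D=21] open={R1}
Step 2: cancel R1 -> on_hand[A=58 B=40 C=26 D=21] avail[A=58 B=40 C=26 D=21] open={}
Step 3: reserve R2 C 7 -> on_hand[A=58 B=40 C=26 D=21] avail[A=58 B=40 C=19 D=21] open={R2}
Step 4: cancel R2 -> on_hand[A=58 B=40 C=26 D=21] avail[A=58 B=40 C=26 D=21] open={}
Step 5: reserve R3 C 1 -> on_hand[A=58 B=40 C=26 D=21] avail[A=58 B=40 C=25 D=21] open={R3}
Step 6: reserve R4 B 6 -> on_hand[A=58 B=40 C=26 D=21] avail[A=58 B=34 C=25 D=21] open={R3,R4}
Step 7: reserve R5 B 2 -> on_hand[A=58 B=40 C=26 D=21] avail[A=58 B=32 C=25 D=21] open={R3,R4,R5}
Step 8: reserve R6 C 3 -> on_hand[A=58 B=40 C=26 D=21] avail[A=58 B=32 C=22 D=21] open={R3,R4,R5,R6}
Step 9: commit R3 -> on_hand[A=58 B=40 C=25 D=21] avail[A=58 B=32 C=22 D=21] open={R4,R5,R6}
Step 10: cancel R5 -> on_hand[A=58 B=40 C=25 D=21] avail[A=58 B=34 C=22 D=21] open={R4,R6}
Step 11: reserve R7 D 1 -> on_hand[A=58 B=40 C=25 D=21] avail[A=58 B=34 C=22 D=20] open={R4,R6,R7}
Step 12: commit R4 -> on_hand[A=58 B=34 C=25 D=21] avail[A=58 B=34 C=22 D=20] open={R6,R7}
Step 13: cancel R7 -> on_hand[A=58 B=34 C=25 D=21] avail[A=58 B=34 C=22 D=21] open={R6}
Final available[A] = 58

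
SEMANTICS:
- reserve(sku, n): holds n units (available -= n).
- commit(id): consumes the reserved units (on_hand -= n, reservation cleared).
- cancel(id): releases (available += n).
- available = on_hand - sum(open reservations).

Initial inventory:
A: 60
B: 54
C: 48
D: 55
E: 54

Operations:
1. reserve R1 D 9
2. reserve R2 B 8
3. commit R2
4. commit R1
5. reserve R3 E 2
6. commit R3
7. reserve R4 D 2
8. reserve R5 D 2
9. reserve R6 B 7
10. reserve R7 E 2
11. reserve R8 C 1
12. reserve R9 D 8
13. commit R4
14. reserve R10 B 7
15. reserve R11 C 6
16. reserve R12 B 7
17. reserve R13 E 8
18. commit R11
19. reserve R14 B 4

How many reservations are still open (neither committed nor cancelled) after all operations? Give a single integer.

Step 1: reserve R1 D 9 -> on_hand[A=60 B=54 C=48 D=55 E=54] avail[A=60 B=54 C=48 D=46 E=54] open={R1}
Step 2: reserve R2 B 8 -> on_hand[A=60 B=54 C=48 D=55 E=54] avail[A=60 B=46 C=48 D=46 E=54] open={R1,R2}
Step 3: commit R2 -> on_hand[A=60 B=46 C=48 D=55 E=54] avail[A=60 B=46 C=48 D=46 E=54] open={R1}
Step 4: commit R1 -> on_hand[A=60 B=46 C=48 D=46 E=54] avail[A=60 B=46 C=48 D=46 E=54] open={}
Step 5: reserve R3 E 2 -> on_hand[A=60 B=46 C=48 D=46 E=54] avail[A=60 B=46 C=48 D=46 E=52] open={R3}
Step 6: commit R3 -> on_hand[A=60 B=46 C=48 D=46 E=52] avail[A=60 B=46 C=48 D=46 E=52] open={}
Step 7: reserve R4 D 2 -> on_hand[A=60 B=46 C=48 D=46 E=52] avail[A=60 B=46 C=48 D=44 E=52] open={R4}
Step 8: reserve R5 D 2 -> on_hand[A=60 B=46 C=48 D=46 E=52] avail[A=60 B=46 C=48 D=42 E=52] open={R4,R5}
Step 9: reserve R6 B 7 -> on_hand[A=60 B=46 C=48 D=46 E=52] avail[A=60 B=39 C=48 D=42 E=52] open={R4,R5,R6}
Step 10: reserve R7 E 2 -> on_hand[A=60 B=46 C=48 D=46 E=52] avail[A=60 B=39 C=48 D=42 E=50] open={R4,R5,R6,R7}
Step 11: reserve R8 C 1 -> on_hand[A=60 B=46 C=48 D=46 E=52] avail[A=60 B=39 C=47 D=42 E=50] open={R4,R5,R6,R7,R8}
Step 12: reserve R9 D 8 -> on_hand[A=60 B=46 C=48 D=46 E=52] avail[A=60 B=39 C=47 D=34 E=50] open={R4,R5,R6,R7,R8,R9}
Step 13: commit R4 -> on_hand[A=60 B=46 C=48 D=44 E=52] avail[A=60 B=39 C=47 D=34 E=50] open={R5,R6,R7,R8,R9}
Step 14: reserve R10 B 7 -> on_hand[A=60 B=46 C=48 D=44 E=52] avail[A=60 B=32 C=47 D=34 E=50] open={R10,R5,R6,R7,R8,R9}
Step 15: reserve R11 C 6 -> on_hand[A=60 B=46 C=48 D=44 E=52] avail[A=60 B=32 C=41 D=34 E=50] open={R10,R11,R5,R6,R7,R8,R9}
Step 16: reserve R12 B 7 -> on_hand[A=60 B=46 C=48 D=44 E=52] avail[A=60 B=25 C=41 D=34 E=50] open={R10,R11,R12,R5,R6,R7,R8,R9}
Step 17: reserve R13 E 8 -> on_hand[A=60 B=46 C=48 D=44 E=52] avail[A=60 B=25 C=41 D=34 E=42] open={R10,R11,R12,R13,R5,R6,R7,R8,R9}
Step 18: commit R11 -> on_hand[A=60 B=46 C=42 D=44 E=52] avail[A=60 B=25 C=41 D=34 E=42] open={R10,R12,R13,R5,R6,R7,R8,R9}
Step 19: reserve R14 B 4 -> on_hand[A=60 B=46 C=42 D=44 E=52] avail[A=60 B=21 C=41 D=34 E=42] open={R10,R12,R13,R14,R5,R6,R7,R8,R9}
Open reservations: ['R10', 'R12', 'R13', 'R14', 'R5', 'R6', 'R7', 'R8', 'R9'] -> 9

Answer: 9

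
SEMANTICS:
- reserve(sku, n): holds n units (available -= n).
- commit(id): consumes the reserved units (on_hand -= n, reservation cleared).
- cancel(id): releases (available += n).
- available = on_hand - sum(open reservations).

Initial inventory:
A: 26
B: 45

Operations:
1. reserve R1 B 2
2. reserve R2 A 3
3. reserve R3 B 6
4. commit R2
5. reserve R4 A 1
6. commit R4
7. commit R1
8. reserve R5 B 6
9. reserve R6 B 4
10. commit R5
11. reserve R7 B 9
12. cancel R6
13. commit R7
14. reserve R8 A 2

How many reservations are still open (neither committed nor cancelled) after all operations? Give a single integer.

Step 1: reserve R1 B 2 -> on_hand[A=26 B=45] avail[A=26 B=43] open={R1}
Step 2: reserve R2 A 3 -> on_hand[A=26 B=45] avail[A=23 B=43] open={R1,R2}
Step 3: reserve R3 B 6 -> on_hand[A=26 B=45] avail[A=23 B=37] open={R1,R2,R3}
Step 4: commit R2 -> on_hand[A=23 B=45] avail[A=23 B=37] open={R1,R3}
Step 5: reserve R4 A 1 -> on_hand[A=23 B=45] avail[A=22 B=37] open={R1,R3,R4}
Step 6: commit R4 -> on_hand[A=22 B=45] avail[A=22 B=37] open={R1,R3}
Step 7: commit R1 -> on_hand[A=22 B=43] avail[A=22 B=37] open={R3}
Step 8: reserve R5 B 6 -> on_hand[A=22 B=43] avail[A=22 B=31] open={R3,R5}
Step 9: reserve R6 B 4 -> on_hand[A=22 B=43] avail[A=22 B=27] open={R3,R5,R6}
Step 10: commit R5 -> on_hand[A=22 B=37] avail[A=22 B=27] open={R3,R6}
Step 11: reserve R7 B 9 -> on_hand[A=22 B=37] avail[A=22 B=18] open={R3,R6,R7}
Step 12: cancel R6 -> on_hand[A=22 B=37] avail[A=22 B=22] open={R3,R7}
Step 13: commit R7 -> on_hand[A=22 B=28] avail[A=22 B=22] open={R3}
Step 14: reserve R8 A 2 -> on_hand[A=22 B=28] avail[A=20 B=22] open={R3,R8}
Open reservations: ['R3', 'R8'] -> 2

Answer: 2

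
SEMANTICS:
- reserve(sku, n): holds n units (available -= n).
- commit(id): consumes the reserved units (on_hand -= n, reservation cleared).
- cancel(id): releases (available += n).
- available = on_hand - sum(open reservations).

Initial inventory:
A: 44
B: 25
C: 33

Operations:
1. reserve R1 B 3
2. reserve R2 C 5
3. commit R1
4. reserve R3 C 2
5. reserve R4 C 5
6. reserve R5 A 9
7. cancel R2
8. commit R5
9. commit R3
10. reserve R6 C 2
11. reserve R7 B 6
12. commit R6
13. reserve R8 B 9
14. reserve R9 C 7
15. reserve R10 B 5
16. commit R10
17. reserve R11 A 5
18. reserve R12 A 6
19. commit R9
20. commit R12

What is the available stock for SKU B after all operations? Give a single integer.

Step 1: reserve R1 B 3 -> on_hand[A=44 B=25 C=33] avail[A=44 B=22 C=33] open={R1}
Step 2: reserve R2 C 5 -> on_hand[A=44 B=25 C=33] avail[A=44 B=22 C=28] open={R1,R2}
Step 3: commit R1 -> on_hand[A=44 B=22 C=33] avail[A=44 B=22 C=28] open={R2}
Step 4: reserve R3 C 2 -> on_hand[A=44 B=22 C=33] avail[A=44 B=22 C=26] open={R2,R3}
Step 5: reserve R4 C 5 -> on_hand[A=44 B=22 C=33] avail[A=44 B=22 C=21] open={R2,R3,R4}
Step 6: reserve R5 A 9 -> on_hand[A=44 B=22 C=33] avail[A=35 B=22 C=21] open={R2,R3,R4,R5}
Step 7: cancel R2 -> on_hand[A=44 B=22 C=33] avail[A=35 B=22 C=26] open={R3,R4,R5}
Step 8: commit R5 -> on_hand[A=35 B=22 C=33] avail[A=35 B=22 C=26] open={R3,R4}
Step 9: commit R3 -> on_hand[A=35 B=22 C=31] avail[A=35 B=22 C=26] open={R4}
Step 10: reserve R6 C 2 -> on_hand[A=35 B=22 C=31] avail[A=35 B=22 C=24] open={R4,R6}
Step 11: reserve R7 B 6 -> on_hand[A=35 B=22 C=31] avail[A=35 B=16 C=24] open={R4,R6,R7}
Step 12: commit R6 -> on_hand[A=35 B=22 C=29] avail[A=35 B=16 C=24] open={R4,R7}
Step 13: reserve R8 B 9 -> on_hand[A=35 B=22 C=29] avail[A=35 B=7 C=24] open={R4,R7,R8}
Step 14: reserve R9 C 7 -> on_hand[A=35 B=22 C=29] avail[A=35 B=7 C=17] open={R4,R7,R8,R9}
Step 15: reserve R10 B 5 -> on_hand[A=35 B=22 C=29] avail[A=35 B=2 C=17] open={R10,R4,R7,R8,R9}
Step 16: commit R10 -> on_hand[A=35 B=17 C=29] avail[A=35 B=2 C=17] open={R4,R7,R8,R9}
Step 17: reserve R11 A 5 -> on_hand[A=35 B=17 C=29] avail[A=30 B=2 C=17] open={R11,R4,R7,R8,R9}
Step 18: reserve R12 A 6 -> on_hand[A=35 B=17 C=29] avail[A=24 B=2 C=17] open={R11,R12,R4,R7,R8,R9}
Step 19: commit R9 -> on_hand[A=35 B=17 C=22] avail[A=24 B=2 C=17] open={R11,R12,R4,R7,R8}
Step 20: commit R12 -> on_hand[A=29 B=17 C=22] avail[A=24 B=2 C=17] open={R11,R4,R7,R8}
Final available[B] = 2

Answer: 2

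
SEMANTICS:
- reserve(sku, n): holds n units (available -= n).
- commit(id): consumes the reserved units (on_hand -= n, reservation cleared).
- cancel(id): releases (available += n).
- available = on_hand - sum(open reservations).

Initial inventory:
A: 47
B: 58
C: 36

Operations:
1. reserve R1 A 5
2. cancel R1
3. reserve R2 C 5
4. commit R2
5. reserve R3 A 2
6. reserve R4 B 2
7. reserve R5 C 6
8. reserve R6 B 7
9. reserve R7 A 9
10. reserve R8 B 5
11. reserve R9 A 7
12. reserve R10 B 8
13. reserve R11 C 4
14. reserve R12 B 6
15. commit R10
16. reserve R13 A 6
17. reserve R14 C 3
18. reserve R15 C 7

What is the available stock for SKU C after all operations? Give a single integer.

Step 1: reserve R1 A 5 -> on_hand[A=47 B=58 C=36] avail[A=42 B=58 C=36] open={R1}
Step 2: cancel R1 -> on_hand[A=47 B=58 C=36] avail[A=47 B=58 C=36] open={}
Step 3: reserve R2 C 5 -> on_hand[A=47 B=58 C=36] avail[A=47 B=58 C=31] open={R2}
Step 4: commit R2 -> on_hand[A=47 B=58 C=31] avail[A=47 B=58 C=31] open={}
Step 5: reserve R3 A 2 -> on_hand[A=47 B=58 C=31] avail[A=45 B=58 C=31] open={R3}
Step 6: reserve R4 B 2 -> on_hand[A=47 B=58 C=31] avail[A=45 B=56 C=31] open={R3,R4}
Step 7: reserve R5 C 6 -> on_hand[A=47 B=58 C=31] avail[A=45 B=56 C=25] open={R3,R4,R5}
Step 8: reserve R6 B 7 -> on_hand[A=47 B=58 C=31] avail[A=45 B=49 C=25] open={R3,R4,R5,R6}
Step 9: reserve R7 A 9 -> on_hand[A=47 B=58 C=31] avail[A=36 B=49 C=25] open={R3,R4,R5,R6,R7}
Step 10: reserve R8 B 5 -> on_hand[A=47 B=58 C=31] avail[A=36 B=44 C=25] open={R3,R4,R5,R6,R7,R8}
Step 11: reserve R9 A 7 -> on_hand[A=47 B=58 C=31] avail[A=29 B=44 C=25] open={R3,R4,R5,R6,R7,R8,R9}
Step 12: reserve R10 B 8 -> on_hand[A=47 B=58 C=31] avail[A=29 B=36 C=25] open={R10,R3,R4,R5,R6,R7,R8,R9}
Step 13: reserve R11 C 4 -> on_hand[A=47 B=58 C=31] avail[A=29 B=36 C=21] open={R10,R11,R3,R4,R5,R6,R7,R8,R9}
Step 14: reserve R12 B 6 -> on_hand[A=47 B=58 C=31] avail[A=29 B=30 C=21] open={R10,R11,R12,R3,R4,R5,R6,R7,R8,R9}
Step 15: commit R10 -> on_hand[A=47 B=50 C=31] avail[A=29 B=30 C=21] open={R11,R12,R3,R4,R5,R6,R7,R8,R9}
Step 16: reserve R13 A 6 -> on_hand[A=47 B=50 C=31] avail[A=23 B=30 C=21] open={R11,R12,R13,R3,R4,R5,R6,R7,R8,R9}
Step 17: reserve R14 C 3 -> on_hand[A=47 B=50 C=31] avail[A=23 B=30 C=18] open={R11,R12,R13,R14,R3,R4,R5,R6,R7,R8,R9}
Step 18: reserve R15 C 7 -> on_hand[A=47 B=50 C=31] avail[A=23 B=30 C=11] open={R11,R12,R13,R14,R15,R3,R4,R5,R6,R7,R8,R9}
Final available[C] = 11

Answer: 11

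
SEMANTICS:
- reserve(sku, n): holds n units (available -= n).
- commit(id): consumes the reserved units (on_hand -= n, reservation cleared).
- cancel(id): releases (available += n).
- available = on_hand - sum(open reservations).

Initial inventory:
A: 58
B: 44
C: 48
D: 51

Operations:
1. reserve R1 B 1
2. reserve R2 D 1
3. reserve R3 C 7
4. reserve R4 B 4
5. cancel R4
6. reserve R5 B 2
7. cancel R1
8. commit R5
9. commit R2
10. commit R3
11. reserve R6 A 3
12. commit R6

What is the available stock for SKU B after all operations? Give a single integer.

Answer: 42

Derivation:
Step 1: reserve R1 B 1 -> on_hand[A=58 B=44 C=48 D=51] avail[A=58 B=43 C=48 D=51] open={R1}
Step 2: reserve R2 D 1 -> on_hand[A=58 B=44 C=48 D=51] avail[A=58 B=43 C=48 D=50] open={R1,R2}
Step 3: reserve R3 C 7 -> on_hand[A=58 B=44 C=48 D=51] avail[A=58 B=43 C=41 D=50] open={R1,R2,R3}
Step 4: reserve R4 B 4 -> on_hand[A=58 B=44 C=48 D=51] avail[A=58 B=39 C=41 D=50] open={R1,R2,R3,R4}
Step 5: cancel R4 -> on_hand[A=58 B=44 C=48 D=51] avail[A=58 B=43 C=41 D=50] open={R1,R2,R3}
Step 6: reserve R5 B 2 -> on_hand[A=58 B=44 C=48 D=51] avail[A=58 B=41 C=41 D=50] open={R1,R2,R3,R5}
Step 7: cancel R1 -> on_hand[A=58 B=44 C=48 D=51] avail[A=58 B=42 C=41 D=50] open={R2,R3,R5}
Step 8: commit R5 -> on_hand[A=58 B=42 C=48 D=51] avail[A=58 B=42 C=41 D=50] open={R2,R3}
Step 9: commit R2 -> on_hand[A=58 B=42 C=48 D=50] avail[A=58 B=42 C=41 D=50] open={R3}
Step 10: commit R3 -> on_hand[A=58 B=42 C=41 D=50] avail[A=58 B=42 C=41 D=50] open={}
Step 11: reserve R6 A 3 -> on_hand[A=58 B=42 C=41 D=50] avail[A=55 B=42 C=41 D=50] open={R6}
Step 12: commit R6 -> on_hand[A=55 B=42 C=41 D=50] avail[A=55 B=42 C=41 D=50] open={}
Final available[B] = 42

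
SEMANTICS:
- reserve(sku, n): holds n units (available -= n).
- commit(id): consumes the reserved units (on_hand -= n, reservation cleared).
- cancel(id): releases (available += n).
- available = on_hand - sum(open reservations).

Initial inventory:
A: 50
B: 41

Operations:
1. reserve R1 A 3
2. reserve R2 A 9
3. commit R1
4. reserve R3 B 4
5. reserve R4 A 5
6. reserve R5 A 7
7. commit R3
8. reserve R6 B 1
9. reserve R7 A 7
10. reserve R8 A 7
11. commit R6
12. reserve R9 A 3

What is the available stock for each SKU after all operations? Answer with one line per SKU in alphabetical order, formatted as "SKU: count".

Step 1: reserve R1 A 3 -> on_hand[A=50 B=41] avail[A=47 B=41] open={R1}
Step 2: reserve R2 A 9 -> on_hand[A=50 B=41] avail[A=38 B=41] open={R1,R2}
Step 3: commit R1 -> on_hand[A=47 B=41] avail[A=38 B=41] open={R2}
Step 4: reserve R3 B 4 -> on_hand[A=47 B=41] avail[A=38 B=37] open={R2,R3}
Step 5: reserve R4 A 5 -> on_hand[A=47 B=41] avail[A=33 B=37] open={R2,R3,R4}
Step 6: reserve R5 A 7 -> on_hand[A=47 B=41] avail[A=26 B=37] open={R2,R3,R4,R5}
Step 7: commit R3 -> on_hand[A=47 B=37] avail[A=26 B=37] open={R2,R4,R5}
Step 8: reserve R6 B 1 -> on_hand[A=47 B=37] avail[A=26 B=36] open={R2,R4,R5,R6}
Step 9: reserve R7 A 7 -> on_hand[A=47 B=37] avail[A=19 B=36] open={R2,R4,R5,R6,R7}
Step 10: reserve R8 A 7 -> on_hand[A=47 B=37] avail[A=12 B=36] open={R2,R4,R5,R6,R7,R8}
Step 11: commit R6 -> on_hand[A=47 B=36] avail[A=12 B=36] open={R2,R4,R5,R7,R8}
Step 12: reserve R9 A 3 -> on_hand[A=47 B=36] avail[A=9 B=36] open={R2,R4,R5,R7,R8,R9}

Answer: A: 9
B: 36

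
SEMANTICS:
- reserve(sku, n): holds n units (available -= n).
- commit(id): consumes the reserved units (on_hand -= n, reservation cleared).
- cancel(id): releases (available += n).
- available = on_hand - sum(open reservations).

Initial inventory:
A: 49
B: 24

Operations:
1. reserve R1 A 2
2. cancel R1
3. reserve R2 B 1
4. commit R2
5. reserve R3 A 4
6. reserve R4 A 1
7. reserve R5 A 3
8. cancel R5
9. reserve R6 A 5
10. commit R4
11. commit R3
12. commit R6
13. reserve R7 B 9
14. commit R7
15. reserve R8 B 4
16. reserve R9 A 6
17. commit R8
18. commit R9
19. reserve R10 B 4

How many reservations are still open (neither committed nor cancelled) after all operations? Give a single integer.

Step 1: reserve R1 A 2 -> on_hand[A=49 B=24] avail[A=47 B=24] open={R1}
Step 2: cancel R1 -> on_hand[A=49 B=24] avail[A=49 B=24] open={}
Step 3: reserve R2 B 1 -> on_hand[A=49 B=24] avail[A=49 B=23] open={R2}
Step 4: commit R2 -> on_hand[A=49 B=23] avail[A=49 B=23] open={}
Step 5: reserve R3 A 4 -> on_hand[A=49 B=23] avail[A=45 B=23] open={R3}
Step 6: reserve R4 A 1 -> on_hand[A=49 B=23] avail[A=44 B=23] open={R3,R4}
Step 7: reserve R5 A 3 -> on_hand[A=49 B=23] avail[A=41 B=23] open={R3,R4,R5}
Step 8: cancel R5 -> on_hand[A=49 B=23] avail[A=44 B=23] open={R3,R4}
Step 9: reserve R6 A 5 -> on_hand[A=49 B=23] avail[A=39 B=23] open={R3,R4,R6}
Step 10: commit R4 -> on_hand[A=48 B=23] avail[A=39 B=23] open={R3,R6}
Step 11: commit R3 -> on_hand[A=44 B=23] avail[A=39 B=23] open={R6}
Step 12: commit R6 -> on_hand[A=39 B=23] avail[A=39 B=23] open={}
Step 13: reserve R7 B 9 -> on_hand[A=39 B=23] avail[A=39 B=14] open={R7}
Step 14: commit R7 -> on_hand[A=39 B=14] avail[A=39 B=14] open={}
Step 15: reserve R8 B 4 -> on_hand[A=39 B=14] avail[A=39 B=10] open={R8}
Step 16: reserve R9 A 6 -> on_hand[A=39 B=14] avail[A=33 B=10] open={R8,R9}
Step 17: commit R8 -> on_hand[A=39 B=10] avail[A=33 B=10] open={R9}
Step 18: commit R9 -> on_hand[A=33 B=10] avail[A=33 B=10] open={}
Step 19: reserve R10 B 4 -> on_hand[A=33 B=10] avail[A=33 B=6] open={R10}
Open reservations: ['R10'] -> 1

Answer: 1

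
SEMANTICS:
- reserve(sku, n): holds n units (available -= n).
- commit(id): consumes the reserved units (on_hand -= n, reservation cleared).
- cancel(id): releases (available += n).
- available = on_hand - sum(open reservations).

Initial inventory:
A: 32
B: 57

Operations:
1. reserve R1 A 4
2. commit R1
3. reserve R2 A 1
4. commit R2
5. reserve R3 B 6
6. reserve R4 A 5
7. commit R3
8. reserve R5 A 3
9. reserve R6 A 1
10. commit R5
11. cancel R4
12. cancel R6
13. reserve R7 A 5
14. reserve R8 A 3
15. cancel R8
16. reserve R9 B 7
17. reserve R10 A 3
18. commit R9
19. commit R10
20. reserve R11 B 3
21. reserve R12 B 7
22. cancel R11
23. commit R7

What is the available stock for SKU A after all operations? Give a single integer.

Step 1: reserve R1 A 4 -> on_hand[A=32 B=57] avail[A=28 B=57] open={R1}
Step 2: commit R1 -> on_hand[A=28 B=57] avail[A=28 B=57] open={}
Step 3: reserve R2 A 1 -> on_hand[A=28 B=57] avail[A=27 B=57] open={R2}
Step 4: commit R2 -> on_hand[A=27 B=57] avail[A=27 B=57] open={}
Step 5: reserve R3 B 6 -> on_hand[A=27 B=57] avail[A=27 B=51] open={R3}
Step 6: reserve R4 A 5 -> on_hand[A=27 B=57] avail[A=22 B=51] open={R3,R4}
Step 7: commit R3 -> on_hand[A=27 B=51] avail[A=22 B=51] open={R4}
Step 8: reserve R5 A 3 -> on_hand[A=27 B=51] avail[A=19 B=51] open={R4,R5}
Step 9: reserve R6 A 1 -> on_hand[A=27 B=51] avail[A=18 B=51] open={R4,R5,R6}
Step 10: commit R5 -> on_hand[A=24 B=51] avail[A=18 B=51] open={R4,R6}
Step 11: cancel R4 -> on_hand[A=24 B=51] avail[A=23 B=51] open={R6}
Step 12: cancel R6 -> on_hand[A=24 B=51] avail[A=24 B=51] open={}
Step 13: reserve R7 A 5 -> on_hand[A=24 B=51] avail[A=19 B=51] open={R7}
Step 14: reserve R8 A 3 -> on_hand[A=24 B=51] avail[A=16 B=51] open={R7,R8}
Step 15: cancel R8 -> on_hand[A=24 B=51] avail[A=19 B=51] open={R7}
Step 16: reserve R9 B 7 -> on_hand[A=24 B=51] avail[A=19 B=44] open={R7,R9}
Step 17: reserve R10 A 3 -> on_hand[A=24 B=51] avail[A=16 B=44] open={R10,R7,R9}
Step 18: commit R9 -> on_hand[A=24 B=44] avail[A=16 B=44] open={R10,R7}
Step 19: commit R10 -> on_hand[A=21 B=44] avail[A=16 B=44] open={R7}
Step 20: reserve R11 B 3 -> on_hand[A=21 B=44] avail[A=16 B=41] open={R11,R7}
Step 21: reserve R12 B 7 -> on_hand[A=21 B=44] avail[A=16 B=34] open={R11,R12,R7}
Step 22: cancel R11 -> on_hand[A=21 B=44] avail[A=16 B=37] open={R12,R7}
Step 23: commit R7 -> on_hand[A=16 B=44] avail[A=16 B=37] open={R12}
Final available[A] = 16

Answer: 16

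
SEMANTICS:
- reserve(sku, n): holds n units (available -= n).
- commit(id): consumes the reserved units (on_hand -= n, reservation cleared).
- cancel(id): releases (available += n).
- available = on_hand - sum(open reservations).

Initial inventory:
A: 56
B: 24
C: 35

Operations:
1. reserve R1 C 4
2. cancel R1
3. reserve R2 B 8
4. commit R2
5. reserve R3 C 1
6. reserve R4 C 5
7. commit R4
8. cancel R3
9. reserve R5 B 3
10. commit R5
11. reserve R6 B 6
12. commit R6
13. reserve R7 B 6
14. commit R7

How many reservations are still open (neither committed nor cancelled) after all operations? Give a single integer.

Answer: 0

Derivation:
Step 1: reserve R1 C 4 -> on_hand[A=56 B=24 C=35] avail[A=56 B=24 C=31] open={R1}
Step 2: cancel R1 -> on_hand[A=56 B=24 C=35] avail[A=56 B=24 C=35] open={}
Step 3: reserve R2 B 8 -> on_hand[A=56 B=24 C=35] avail[A=56 B=16 C=35] open={R2}
Step 4: commit R2 -> on_hand[A=56 B=16 C=35] avail[A=56 B=16 C=35] open={}
Step 5: reserve R3 C 1 -> on_hand[A=56 B=16 C=35] avail[A=56 B=16 C=34] open={R3}
Step 6: reserve R4 C 5 -> on_hand[A=56 B=16 C=35] avail[A=56 B=16 C=29] open={R3,R4}
Step 7: commit R4 -> on_hand[A=56 B=16 C=30] avail[A=56 B=16 C=29] open={R3}
Step 8: cancel R3 -> on_hand[A=56 B=16 C=30] avail[A=56 B=16 C=30] open={}
Step 9: reserve R5 B 3 -> on_hand[A=56 B=16 C=30] avail[A=56 B=13 C=30] open={R5}
Step 10: commit R5 -> on_hand[A=56 B=13 C=30] avail[A=56 B=13 C=30] open={}
Step 11: reserve R6 B 6 -> on_hand[A=56 B=13 C=30] avail[A=56 B=7 C=30] open={R6}
Step 12: commit R6 -> on_hand[A=56 B=7 C=30] avail[A=56 B=7 C=30] open={}
Step 13: reserve R7 B 6 -> on_hand[A=56 B=7 C=30] avail[A=56 B=1 C=30] open={R7}
Step 14: commit R7 -> on_hand[A=56 B=1 C=30] avail[A=56 B=1 C=30] open={}
Open reservations: [] -> 0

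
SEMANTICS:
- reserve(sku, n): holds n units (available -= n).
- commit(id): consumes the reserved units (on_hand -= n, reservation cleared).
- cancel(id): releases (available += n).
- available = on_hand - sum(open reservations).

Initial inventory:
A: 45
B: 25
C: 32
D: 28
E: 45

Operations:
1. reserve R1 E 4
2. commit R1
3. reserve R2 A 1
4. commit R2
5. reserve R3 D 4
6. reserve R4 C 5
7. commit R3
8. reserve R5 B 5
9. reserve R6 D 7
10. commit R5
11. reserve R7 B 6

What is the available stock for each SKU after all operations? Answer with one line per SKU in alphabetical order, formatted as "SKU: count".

Step 1: reserve R1 E 4 -> on_hand[A=45 B=25 C=32 D=28 E=45] avail[A=45 B=25 C=32 D=28 E=41] open={R1}
Step 2: commit R1 -> on_hand[A=45 B=25 C=32 D=28 E=41] avail[A=45 B=25 C=32 D=28 E=41] open={}
Step 3: reserve R2 A 1 -> on_hand[A=45 B=25 C=32 D=28 E=41] avail[A=44 B=25 C=32 D=28 E=41] open={R2}
Step 4: commit R2 -> on_hand[A=44 B=25 C=32 D=28 E=41] avail[A=44 B=25 C=32 D=28 E=41] open={}
Step 5: reserve R3 D 4 -> on_hand[A=44 B=25 C=32 D=28 E=41] avail[A=44 B=25 C=32 D=24 E=41] open={R3}
Step 6: reserve R4 C 5 -> on_hand[A=44 B=25 C=32 D=28 E=41] avail[A=44 B=25 C=27 D=24 E=41] open={R3,R4}
Step 7: commit R3 -> on_hand[A=44 B=25 C=32 D=24 E=41] avail[A=44 B=25 C=27 D=24 E=41] open={R4}
Step 8: reserve R5 B 5 -> on_hand[A=44 B=25 C=32 D=24 E=41] avail[A=44 B=20 C=27 D=24 E=41] open={R4,R5}
Step 9: reserve R6 D 7 -> on_hand[A=44 B=25 C=32 D=24 E=41] avail[A=44 B=20 C=27 D=17 E=41] open={R4,R5,R6}
Step 10: commit R5 -> on_hand[A=44 B=20 C=32 D=24 E=41] avail[A=44 B=20 C=27 D=17 E=41] open={R4,R6}
Step 11: reserve R7 B 6 -> on_hand[A=44 B=20 C=32 D=24 E=41] avail[A=44 B=14 C=27 D=17 E=41] open={R4,R6,R7}

Answer: A: 44
B: 14
C: 27
D: 17
E: 41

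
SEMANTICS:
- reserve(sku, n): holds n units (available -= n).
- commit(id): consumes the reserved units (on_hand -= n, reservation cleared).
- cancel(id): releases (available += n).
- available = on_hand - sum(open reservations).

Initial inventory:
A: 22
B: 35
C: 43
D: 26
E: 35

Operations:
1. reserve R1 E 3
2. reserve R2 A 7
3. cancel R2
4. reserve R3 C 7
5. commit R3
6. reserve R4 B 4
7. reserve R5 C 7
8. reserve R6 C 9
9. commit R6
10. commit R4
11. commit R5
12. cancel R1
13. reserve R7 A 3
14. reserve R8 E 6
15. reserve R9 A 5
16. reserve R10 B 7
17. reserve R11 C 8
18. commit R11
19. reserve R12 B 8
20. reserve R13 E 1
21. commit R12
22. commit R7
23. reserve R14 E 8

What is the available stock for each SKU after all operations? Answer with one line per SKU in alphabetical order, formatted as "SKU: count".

Step 1: reserve R1 E 3 -> on_hand[A=22 B=35 C=43 D=26 E=35] avail[A=22 B=35 C=43 D=26 E=32] open={R1}
Step 2: reserve R2 A 7 -> on_hand[A=22 B=35 C=43 D=26 E=35] avail[A=15 B=35 C=43 D=26 E=32] open={R1,R2}
Step 3: cancel R2 -> on_hand[A=22 B=35 C=43 D=26 E=35] avail[A=22 B=35 C=43 D=26 E=32] open={R1}
Step 4: reserve R3 C 7 -> on_hand[A=22 B=35 C=43 D=26 E=35] avail[A=22 B=35 C=36 D=26 E=32] open={R1,R3}
Step 5: commit R3 -> on_hand[A=22 B=35 C=36 D=26 E=35] avail[A=22 B=35 C=36 D=26 E=32] open={R1}
Step 6: reserve R4 B 4 -> on_hand[A=22 B=35 C=36 D=26 E=35] avail[A=22 B=31 C=36 D=26 E=32] open={R1,R4}
Step 7: reserve R5 C 7 -> on_hand[A=22 B=35 C=36 D=26 E=35] avail[A=22 B=31 C=29 D=26 E=32] open={R1,R4,R5}
Step 8: reserve R6 C 9 -> on_hand[A=22 B=35 C=36 D=26 E=35] avail[A=22 B=31 C=20 D=26 E=32] open={R1,R4,R5,R6}
Step 9: commit R6 -> on_hand[A=22 B=35 C=27 D=26 E=35] avail[A=22 B=31 C=20 D=26 E=32] open={R1,R4,R5}
Step 10: commit R4 -> on_hand[A=22 B=31 C=27 D=26 E=35] avail[A=22 B=31 C=20 D=26 E=32] open={R1,R5}
Step 11: commit R5 -> on_hand[A=22 B=31 C=20 D=26 E=35] avail[A=22 B=31 C=20 D=26 E=32] open={R1}
Step 12: cancel R1 -> on_hand[A=22 B=31 C=20 D=26 E=35] avail[A=22 B=31 C=20 D=26 E=35] open={}
Step 13: reserve R7 A 3 -> on_hand[A=22 B=31 C=20 D=26 E=35] avail[A=19 B=31 C=20 D=26 E=35] open={R7}
Step 14: reserve R8 E 6 -> on_hand[A=22 B=31 C=20 D=26 E=35] avail[A=19 B=31 C=20 D=26 E=29] open={R7,R8}
Step 15: reserve R9 A 5 -> on_hand[A=22 B=31 C=20 D=26 E=35] avail[A=14 B=31 C=20 D=26 E=29] open={R7,R8,R9}
Step 16: reserve R10 B 7 -> on_hand[A=22 B=31 C=20 D=26 E=35] avail[A=14 B=24 C=20 D=26 E=29] open={R10,R7,R8,R9}
Step 17: reserve R11 C 8 -> on_hand[A=22 B=31 C=20 D=26 E=35] avail[A=14 B=24 C=12 D=26 E=29] open={R10,R11,R7,R8,R9}
Step 18: commit R11 -> on_hand[A=22 B=31 C=12 D=26 E=35] avail[A=14 B=24 C=12 D=26 E=29] open={R10,R7,R8,R9}
Step 19: reserve R12 B 8 -> on_hand[A=22 B=31 C=12 D=26 E=35] avail[A=14 B=16 C=12 D=26 E=29] open={R10,R12,R7,R8,R9}
Step 20: reserve R13 E 1 -> on_hand[A=22 B=31 C=12 D=26 E=35] avail[A=14 B=16 C=12 D=26 E=28] open={R10,R12,R13,R7,R8,R9}
Step 21: commit R12 -> on_hand[A=22 B=23 C=12 D=26 E=35] avail[A=14 B=16 C=12 D=26 E=28] open={R10,R13,R7,R8,R9}
Step 22: commit R7 -> on_hand[A=19 B=23 C=12 D=26 E=35] avail[A=14 B=16 C=12 D=26 E=28] open={R10,R13,R8,R9}
Step 23: reserve R14 E 8 -> on_hand[A=19 B=23 C=12 D=26 E=35] avail[A=14 B=16 C=12 D=26 E=20] open={R10,R13,R14,R8,R9}

Answer: A: 14
B: 16
C: 12
D: 26
E: 20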